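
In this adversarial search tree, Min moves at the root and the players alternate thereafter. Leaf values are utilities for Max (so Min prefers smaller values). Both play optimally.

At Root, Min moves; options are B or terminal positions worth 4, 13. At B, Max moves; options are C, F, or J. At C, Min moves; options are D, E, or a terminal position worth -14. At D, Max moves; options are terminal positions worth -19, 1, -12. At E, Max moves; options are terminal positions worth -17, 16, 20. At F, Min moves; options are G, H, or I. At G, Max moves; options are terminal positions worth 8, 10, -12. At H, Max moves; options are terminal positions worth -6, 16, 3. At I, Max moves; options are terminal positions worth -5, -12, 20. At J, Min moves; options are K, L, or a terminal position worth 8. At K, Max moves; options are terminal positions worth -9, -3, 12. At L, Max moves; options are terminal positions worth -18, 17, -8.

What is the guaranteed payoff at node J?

8

K: max(-9, -3, 12) = 12
L: max(-18, 17, -8) = 17
J: min(12, 17, 8) = 8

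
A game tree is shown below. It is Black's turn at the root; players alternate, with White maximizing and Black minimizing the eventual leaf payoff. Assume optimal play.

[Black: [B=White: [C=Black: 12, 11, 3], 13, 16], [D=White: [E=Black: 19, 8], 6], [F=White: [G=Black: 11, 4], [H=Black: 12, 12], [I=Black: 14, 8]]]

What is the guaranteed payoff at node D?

E: min(19, 8) = 8
D: max(8, 6) = 8

8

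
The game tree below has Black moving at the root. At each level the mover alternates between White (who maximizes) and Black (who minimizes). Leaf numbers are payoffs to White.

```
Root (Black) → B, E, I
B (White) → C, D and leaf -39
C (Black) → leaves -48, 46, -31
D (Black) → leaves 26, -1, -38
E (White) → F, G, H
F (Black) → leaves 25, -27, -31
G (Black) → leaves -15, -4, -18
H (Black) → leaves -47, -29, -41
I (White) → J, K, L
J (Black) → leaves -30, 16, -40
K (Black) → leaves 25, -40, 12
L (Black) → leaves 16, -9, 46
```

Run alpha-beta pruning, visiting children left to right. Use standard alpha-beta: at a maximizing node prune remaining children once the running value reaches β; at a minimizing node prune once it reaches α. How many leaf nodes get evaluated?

18

C [α=-∞,β=+∞]: v=-48
D [α=-48,β=+∞]: v=-38
B [α=-∞,β=+∞]: v=-38
F [α=-∞,β=-38]: v=-31
E [α=-∞,β=-38]: v=-31 after child 1 ≥ β → β-cutoff, skip 2
J [α=-∞,β=-38]: v=-40
K [α=-40,β=-38]: v=-40 after child 2 ≤ α → α-cutoff, skip 1
L [α=-40,β=-38]: v=-9
I [α=-∞,β=-38]: v=-9
Root [α=-∞,β=+∞]: v=-38
Leaves evaluated: 18 of 25.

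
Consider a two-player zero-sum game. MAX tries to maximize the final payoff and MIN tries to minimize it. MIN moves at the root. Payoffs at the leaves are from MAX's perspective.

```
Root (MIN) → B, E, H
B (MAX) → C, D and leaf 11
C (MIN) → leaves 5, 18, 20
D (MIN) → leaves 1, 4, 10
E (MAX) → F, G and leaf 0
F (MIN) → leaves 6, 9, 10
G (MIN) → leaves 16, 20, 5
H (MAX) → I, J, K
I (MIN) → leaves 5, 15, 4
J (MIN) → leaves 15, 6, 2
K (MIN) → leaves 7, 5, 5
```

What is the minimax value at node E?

F: min(6, 9, 10) = 6
G: min(16, 20, 5) = 5
E: max(6, 5, 0) = 6

6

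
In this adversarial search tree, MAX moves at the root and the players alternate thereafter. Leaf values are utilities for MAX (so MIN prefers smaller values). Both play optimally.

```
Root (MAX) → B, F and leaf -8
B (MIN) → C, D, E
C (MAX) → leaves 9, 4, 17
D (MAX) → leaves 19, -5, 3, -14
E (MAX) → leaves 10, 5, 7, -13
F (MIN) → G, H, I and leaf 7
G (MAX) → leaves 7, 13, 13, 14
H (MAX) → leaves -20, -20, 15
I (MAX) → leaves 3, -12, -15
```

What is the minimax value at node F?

G: max(7, 13, 13, 14) = 14
H: max(-20, -20, 15) = 15
I: max(3, -12, -15) = 3
F: min(14, 15, 3, 7) = 3

3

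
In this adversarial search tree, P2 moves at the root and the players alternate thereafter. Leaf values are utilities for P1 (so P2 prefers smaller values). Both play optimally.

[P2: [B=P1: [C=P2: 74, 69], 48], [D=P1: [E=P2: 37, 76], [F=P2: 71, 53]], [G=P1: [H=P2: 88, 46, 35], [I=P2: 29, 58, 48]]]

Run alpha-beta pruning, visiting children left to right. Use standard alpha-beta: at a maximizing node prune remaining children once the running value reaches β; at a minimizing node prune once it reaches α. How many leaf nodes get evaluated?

C [α=-∞,β=+∞]: v=69
B [α=-∞,β=+∞]: v=69
E [α=-∞,β=69]: v=37
F [α=37,β=69]: v=53
D [α=-∞,β=69]: v=53
H [α=-∞,β=53]: v=35
I [α=35,β=53]: v=29 after child 1 ≤ α → α-cutoff, skip 2
G [α=-∞,β=53]: v=35
Root [α=-∞,β=+∞]: v=35
Leaves evaluated: 11 of 13.

11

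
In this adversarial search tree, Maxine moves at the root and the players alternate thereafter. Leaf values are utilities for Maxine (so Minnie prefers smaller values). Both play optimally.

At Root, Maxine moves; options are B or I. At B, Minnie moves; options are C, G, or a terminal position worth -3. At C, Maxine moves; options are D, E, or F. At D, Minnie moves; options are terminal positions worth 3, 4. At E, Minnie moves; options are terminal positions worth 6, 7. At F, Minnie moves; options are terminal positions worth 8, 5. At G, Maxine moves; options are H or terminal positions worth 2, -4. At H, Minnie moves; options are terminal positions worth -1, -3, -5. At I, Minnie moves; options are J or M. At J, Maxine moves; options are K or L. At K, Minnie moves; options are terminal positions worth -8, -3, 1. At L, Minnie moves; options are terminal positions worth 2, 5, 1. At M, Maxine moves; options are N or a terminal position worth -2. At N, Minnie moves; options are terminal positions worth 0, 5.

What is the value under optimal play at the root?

D (Minnie): min(3, 4) = 3
E (Minnie): min(6, 7) = 6
F (Minnie): min(8, 5) = 5
C (Maxine): max(3, 6, 5) = 6
H (Minnie): min(-1, -3, -5) = -5
G (Maxine): max(-5, 2, -4) = 2
B (Minnie): min(6, 2, -3) = -3
K (Minnie): min(-8, -3, 1) = -8
L (Minnie): min(2, 5, 1) = 1
J (Maxine): max(-8, 1) = 1
N (Minnie): min(0, 5) = 0
M (Maxine): max(0, -2) = 0
I (Minnie): min(1, 0) = 0
Root (Maxine): max(-3, 0) = 0

0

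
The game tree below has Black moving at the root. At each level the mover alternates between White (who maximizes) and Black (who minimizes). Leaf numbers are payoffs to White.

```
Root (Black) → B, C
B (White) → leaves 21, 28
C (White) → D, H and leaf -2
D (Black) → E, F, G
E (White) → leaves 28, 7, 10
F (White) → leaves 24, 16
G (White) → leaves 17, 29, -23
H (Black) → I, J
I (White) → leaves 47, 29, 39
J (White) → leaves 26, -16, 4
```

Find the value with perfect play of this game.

26

B (White): max(21, 28) = 28
E (White): max(28, 7, 10) = 28
F (White): max(24, 16) = 24
G (White): max(17, 29, -23) = 29
D (Black): min(28, 24, 29) = 24
I (White): max(47, 29, 39) = 47
J (White): max(26, -16, 4) = 26
H (Black): min(47, 26) = 26
C (White): max(24, 26, -2) = 26
Root (Black): min(28, 26) = 26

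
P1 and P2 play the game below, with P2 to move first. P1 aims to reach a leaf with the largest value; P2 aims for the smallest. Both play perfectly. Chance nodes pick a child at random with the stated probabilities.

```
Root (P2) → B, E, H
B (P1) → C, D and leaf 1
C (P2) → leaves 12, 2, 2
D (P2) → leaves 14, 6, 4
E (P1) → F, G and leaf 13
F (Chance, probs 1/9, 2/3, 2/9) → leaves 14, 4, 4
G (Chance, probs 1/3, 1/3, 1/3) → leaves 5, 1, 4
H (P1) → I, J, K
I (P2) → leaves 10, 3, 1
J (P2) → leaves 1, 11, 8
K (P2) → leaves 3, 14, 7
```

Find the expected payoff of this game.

C (P2): min(12, 2, 2) = 2
D (P2): min(14, 6, 4) = 4
B (P1): max(2, 4, 1) = 4
F (Chance): 1/9·14 + 2/3·4 + 2/9·4 = 5.11
G (Chance): 1/3·5 + 1/3·1 + 1/3·4 = 3.33
E (P1): max(5.11, 3.33, 13) = 13
I (P2): min(10, 3, 1) = 1
J (P2): min(1, 11, 8) = 1
K (P2): min(3, 14, 7) = 3
H (P1): max(1, 1, 3) = 3
Root (P2): min(4, 13, 3) = 3

3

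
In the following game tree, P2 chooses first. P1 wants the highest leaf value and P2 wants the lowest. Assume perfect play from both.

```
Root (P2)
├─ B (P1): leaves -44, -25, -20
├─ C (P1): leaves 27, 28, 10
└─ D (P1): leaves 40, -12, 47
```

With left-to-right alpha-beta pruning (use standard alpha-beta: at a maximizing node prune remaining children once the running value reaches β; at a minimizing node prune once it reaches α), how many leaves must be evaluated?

5

B [α=-∞,β=+∞]: v=-20
C [α=-∞,β=-20]: v=27 after child 1 ≥ β → β-cutoff, skip 2
D [α=-∞,β=-20]: v=40 after child 1 ≥ β → β-cutoff, skip 2
Root [α=-∞,β=+∞]: v=-20
Leaves evaluated: 5 of 9.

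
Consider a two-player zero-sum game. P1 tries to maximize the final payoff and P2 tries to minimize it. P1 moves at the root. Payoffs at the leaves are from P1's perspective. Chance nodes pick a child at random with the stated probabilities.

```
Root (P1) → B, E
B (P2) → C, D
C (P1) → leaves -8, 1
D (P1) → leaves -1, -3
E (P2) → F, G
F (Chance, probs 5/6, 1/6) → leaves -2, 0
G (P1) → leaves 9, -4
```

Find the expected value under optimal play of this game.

-1

C (P1): max(-8, 1) = 1
D (P1): max(-1, -3) = -1
B (P2): min(1, -1) = -1
F (Chance): 5/6·-2 + 1/6·0 = -1.67
G (P1): max(9, -4) = 9
E (P2): min(-1.67, 9) = -1.67
Root (P1): max(-1, -1.67) = -1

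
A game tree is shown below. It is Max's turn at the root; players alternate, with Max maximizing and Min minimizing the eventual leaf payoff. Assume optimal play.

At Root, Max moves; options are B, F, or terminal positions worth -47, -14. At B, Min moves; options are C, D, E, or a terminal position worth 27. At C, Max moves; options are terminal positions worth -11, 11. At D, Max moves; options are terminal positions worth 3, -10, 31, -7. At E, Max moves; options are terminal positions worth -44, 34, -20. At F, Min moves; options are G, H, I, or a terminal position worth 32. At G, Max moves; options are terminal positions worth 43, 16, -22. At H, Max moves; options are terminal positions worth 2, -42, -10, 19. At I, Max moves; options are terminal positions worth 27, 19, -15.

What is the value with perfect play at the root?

19

C (Max): max(-11, 11) = 11
D (Max): max(3, -10, 31, -7) = 31
E (Max): max(-44, 34, -20) = 34
B (Min): min(11, 31, 34, 27) = 11
G (Max): max(43, 16, -22) = 43
H (Max): max(2, -42, -10, 19) = 19
I (Max): max(27, 19, -15) = 27
F (Min): min(43, 19, 27, 32) = 19
Root (Max): max(11, 19, -47, -14) = 19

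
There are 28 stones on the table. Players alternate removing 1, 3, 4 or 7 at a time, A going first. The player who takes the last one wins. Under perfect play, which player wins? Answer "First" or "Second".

First

W/L table (W = player to move can force a win):
i:   0  1  2  3  4  5  6  7  8  9 10 11 12 13 14 15 16 17 18 19 20 21 22 23 24 25 26 27 28
     L  W  L  W  W  W  W  W  L  W  L  W  W  W  W  W  L  W  L  W  W  W  W  W  L  W  L  W  W
Position 28 is W, so the first player wins.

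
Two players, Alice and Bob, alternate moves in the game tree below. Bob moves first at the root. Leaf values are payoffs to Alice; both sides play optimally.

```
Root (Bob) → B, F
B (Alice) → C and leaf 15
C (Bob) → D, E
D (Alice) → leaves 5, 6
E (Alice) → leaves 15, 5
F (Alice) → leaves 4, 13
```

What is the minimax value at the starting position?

D (Alice): max(5, 6) = 6
E (Alice): max(15, 5) = 15
C (Bob): min(6, 15) = 6
B (Alice): max(6, 15) = 15
F (Alice): max(4, 13) = 13
Root (Bob): min(15, 13) = 13

13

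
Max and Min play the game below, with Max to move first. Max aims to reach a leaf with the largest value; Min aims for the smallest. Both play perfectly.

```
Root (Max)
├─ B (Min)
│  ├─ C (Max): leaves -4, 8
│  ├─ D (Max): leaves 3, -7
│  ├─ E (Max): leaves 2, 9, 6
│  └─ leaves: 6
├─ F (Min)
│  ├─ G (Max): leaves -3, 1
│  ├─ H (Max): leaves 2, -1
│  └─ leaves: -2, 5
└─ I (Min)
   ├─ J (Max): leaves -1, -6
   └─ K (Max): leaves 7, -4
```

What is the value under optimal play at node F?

G: max(-3, 1) = 1
H: max(2, -1) = 2
F: min(1, 2, -2, 5) = -2

-2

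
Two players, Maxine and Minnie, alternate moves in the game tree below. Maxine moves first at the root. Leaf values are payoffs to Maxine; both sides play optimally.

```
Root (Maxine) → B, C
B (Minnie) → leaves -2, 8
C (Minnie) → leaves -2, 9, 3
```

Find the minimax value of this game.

-2

B (Minnie): min(-2, 8) = -2
C (Minnie): min(-2, 9, 3) = -2
Root (Maxine): max(-2, -2) = -2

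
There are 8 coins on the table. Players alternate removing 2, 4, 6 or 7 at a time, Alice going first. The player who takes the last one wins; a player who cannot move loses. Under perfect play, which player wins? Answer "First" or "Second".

First

W/L table (W = player to move can force a win):
i:   0  1  2  3  4  5  6  7  8
     L  L  W  W  W  W  W  W  W
Position 8 is W, so the first player wins.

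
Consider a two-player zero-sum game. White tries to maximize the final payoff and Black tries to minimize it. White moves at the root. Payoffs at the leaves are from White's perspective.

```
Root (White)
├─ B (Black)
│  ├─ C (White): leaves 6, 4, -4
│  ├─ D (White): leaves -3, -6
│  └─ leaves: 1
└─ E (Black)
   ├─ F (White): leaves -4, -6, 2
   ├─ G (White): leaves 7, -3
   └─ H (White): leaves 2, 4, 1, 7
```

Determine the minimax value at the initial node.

C (White): max(6, 4, -4) = 6
D (White): max(-3, -6) = -3
B (Black): min(6, -3, 1) = -3
F (White): max(-4, -6, 2) = 2
G (White): max(7, -3) = 7
H (White): max(2, 4, 1, 7) = 7
E (Black): min(2, 7, 7) = 2
Root (White): max(-3, 2) = 2

2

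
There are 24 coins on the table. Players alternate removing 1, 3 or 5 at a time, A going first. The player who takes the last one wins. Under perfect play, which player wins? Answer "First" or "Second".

Mark each pile size as W (mover wins) or L (mover loses):
i:   0  1  2  3  4  5  6  7  8  9 10 11 12 13 14 15 16 17 18 19 20 21 22 23 24
     L  W  L  W  L  W  L  W  L  W  L  W  L  W  L  W  L  W  L  W  L  W  L  W  L
Position 24 is L, so the second player wins.

Second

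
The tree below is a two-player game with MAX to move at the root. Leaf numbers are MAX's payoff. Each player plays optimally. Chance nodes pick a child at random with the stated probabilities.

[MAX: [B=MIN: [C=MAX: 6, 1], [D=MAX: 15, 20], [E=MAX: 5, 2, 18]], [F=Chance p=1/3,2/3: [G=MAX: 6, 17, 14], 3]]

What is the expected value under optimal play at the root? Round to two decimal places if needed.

7.67

C (MAX): max(6, 1) = 6
D (MAX): max(15, 20) = 20
E (MAX): max(5, 2, 18) = 18
B (MIN): min(6, 20, 18) = 6
G (MAX): max(6, 17, 14) = 17
F (Chance): 1/3·17 + 2/3·3 = 7.67
Root (MAX): max(6, 7.67) = 7.67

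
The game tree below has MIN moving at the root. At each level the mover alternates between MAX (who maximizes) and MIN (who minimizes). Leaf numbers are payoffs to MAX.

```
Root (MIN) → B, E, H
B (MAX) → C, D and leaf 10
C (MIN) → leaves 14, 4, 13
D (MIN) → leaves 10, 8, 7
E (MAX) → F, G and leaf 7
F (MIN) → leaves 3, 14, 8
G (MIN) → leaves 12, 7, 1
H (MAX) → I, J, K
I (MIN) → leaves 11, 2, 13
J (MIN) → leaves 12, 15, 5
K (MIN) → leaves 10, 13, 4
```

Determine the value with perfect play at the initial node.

5

C (MIN): min(14, 4, 13) = 4
D (MIN): min(10, 8, 7) = 7
B (MAX): max(4, 7, 10) = 10
F (MIN): min(3, 14, 8) = 3
G (MIN): min(12, 7, 1) = 1
E (MAX): max(3, 1, 7) = 7
I (MIN): min(11, 2, 13) = 2
J (MIN): min(12, 15, 5) = 5
K (MIN): min(10, 13, 4) = 4
H (MAX): max(2, 5, 4) = 5
Root (MIN): min(10, 7, 5) = 5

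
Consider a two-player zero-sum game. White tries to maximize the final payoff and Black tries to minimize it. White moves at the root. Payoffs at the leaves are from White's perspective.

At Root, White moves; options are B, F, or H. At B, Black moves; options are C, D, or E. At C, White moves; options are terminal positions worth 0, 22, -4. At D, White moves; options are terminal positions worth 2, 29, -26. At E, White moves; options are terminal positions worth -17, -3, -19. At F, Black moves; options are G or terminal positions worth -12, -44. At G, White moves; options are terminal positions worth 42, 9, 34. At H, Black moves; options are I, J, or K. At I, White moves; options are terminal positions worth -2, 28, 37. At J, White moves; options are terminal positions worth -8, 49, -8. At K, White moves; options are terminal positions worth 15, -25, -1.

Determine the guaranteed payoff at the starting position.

15

C (White): max(0, 22, -4) = 22
D (White): max(2, 29, -26) = 29
E (White): max(-17, -3, -19) = -3
B (Black): min(22, 29, -3) = -3
G (White): max(42, 9, 34) = 42
F (Black): min(42, -12, -44) = -44
I (White): max(-2, 28, 37) = 37
J (White): max(-8, 49, -8) = 49
K (White): max(15, -25, -1) = 15
H (Black): min(37, 49, 15) = 15
Root (White): max(-3, -44, 15) = 15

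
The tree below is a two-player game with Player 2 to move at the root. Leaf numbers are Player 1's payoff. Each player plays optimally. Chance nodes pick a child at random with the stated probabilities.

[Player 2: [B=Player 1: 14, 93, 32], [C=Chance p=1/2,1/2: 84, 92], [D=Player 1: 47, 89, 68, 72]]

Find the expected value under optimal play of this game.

88

B (Player 1): max(14, 93, 32) = 93
C (Chance): 1/2·84 + 1/2·92 = 88
D (Player 1): max(47, 89, 68, 72) = 89
Root (Player 2): min(93, 88, 89) = 88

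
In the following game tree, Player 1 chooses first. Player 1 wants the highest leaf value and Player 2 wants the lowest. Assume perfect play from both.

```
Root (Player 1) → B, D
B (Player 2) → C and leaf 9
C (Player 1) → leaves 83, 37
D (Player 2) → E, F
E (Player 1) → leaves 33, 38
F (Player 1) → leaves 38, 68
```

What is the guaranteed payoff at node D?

E: max(33, 38) = 38
F: max(38, 68) = 68
D: min(38, 68) = 38

38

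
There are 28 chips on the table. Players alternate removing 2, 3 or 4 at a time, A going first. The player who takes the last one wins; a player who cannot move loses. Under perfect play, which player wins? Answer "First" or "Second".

i:   0  1  2  3  4  5  6  7  8  9 10 11 12 13 14 15 16 17 18 19 20 21 22 23 24 25 26 27 28
     L  L  W  W  W  W  L  L  W  W  W  W  L  L  W  W  W  W  L  L  W  W  W  W  L  L  W  W  W
Position 28 is W, so the first player wins.

First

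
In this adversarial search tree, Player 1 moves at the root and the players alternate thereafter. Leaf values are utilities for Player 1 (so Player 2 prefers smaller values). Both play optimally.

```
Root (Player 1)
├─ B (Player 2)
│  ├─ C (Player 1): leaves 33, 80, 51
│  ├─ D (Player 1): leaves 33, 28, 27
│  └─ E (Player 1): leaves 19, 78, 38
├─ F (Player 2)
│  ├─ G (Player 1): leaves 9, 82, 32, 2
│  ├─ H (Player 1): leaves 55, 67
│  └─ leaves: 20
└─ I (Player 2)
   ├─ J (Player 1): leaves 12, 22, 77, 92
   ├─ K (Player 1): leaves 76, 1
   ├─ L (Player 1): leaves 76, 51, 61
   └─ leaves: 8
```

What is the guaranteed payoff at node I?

8

J: max(12, 22, 77, 92) = 92
K: max(76, 1) = 76
L: max(76, 51, 61) = 76
I: min(92, 76, 76, 8) = 8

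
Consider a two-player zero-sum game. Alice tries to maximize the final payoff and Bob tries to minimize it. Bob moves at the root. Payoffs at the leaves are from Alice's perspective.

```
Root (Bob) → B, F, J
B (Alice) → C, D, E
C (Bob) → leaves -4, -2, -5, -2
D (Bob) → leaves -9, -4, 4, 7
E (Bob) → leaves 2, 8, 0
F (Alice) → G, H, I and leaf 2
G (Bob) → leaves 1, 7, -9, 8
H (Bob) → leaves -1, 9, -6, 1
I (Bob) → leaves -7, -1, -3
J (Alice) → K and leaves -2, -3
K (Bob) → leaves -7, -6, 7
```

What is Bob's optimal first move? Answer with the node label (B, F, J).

J

C (Bob): min(-4, -2, -5, -2) = -5
D (Bob): min(-9, -4, 4, 7) = -9
E (Bob): min(2, 8, 0) = 0
B (Alice): max(-5, -9, 0) = 0
G (Bob): min(1, 7, -9, 8) = -9
H (Bob): min(-1, 9, -6, 1) = -6
I (Bob): min(-7, -1, -3) = -7
F (Alice): max(-9, -6, -7, 2) = 2
K (Bob): min(-7, -6, 7) = -7
J (Alice): max(-7, -2, -3) = -2
Root (Bob): min(0, 2, -2) = -2
Bob picks the child with the lowest value: J (value -2).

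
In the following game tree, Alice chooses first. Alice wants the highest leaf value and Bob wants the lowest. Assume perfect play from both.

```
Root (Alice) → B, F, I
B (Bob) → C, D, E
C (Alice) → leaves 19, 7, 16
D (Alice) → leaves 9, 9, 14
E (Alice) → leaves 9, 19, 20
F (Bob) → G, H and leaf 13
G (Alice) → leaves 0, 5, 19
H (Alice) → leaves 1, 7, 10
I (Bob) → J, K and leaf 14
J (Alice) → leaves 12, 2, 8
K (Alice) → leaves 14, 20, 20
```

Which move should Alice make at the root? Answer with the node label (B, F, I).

B

C (Alice): max(19, 7, 16) = 19
D (Alice): max(9, 9, 14) = 14
E (Alice): max(9, 19, 20) = 20
B (Bob): min(19, 14, 20) = 14
G (Alice): max(0, 5, 19) = 19
H (Alice): max(1, 7, 10) = 10
F (Bob): min(19, 10, 13) = 10
J (Alice): max(12, 2, 8) = 12
K (Alice): max(14, 20, 20) = 20
I (Bob): min(12, 20, 14) = 12
Root (Alice): max(14, 10, 12) = 14
Alice picks the child with the highest value: B (value 14).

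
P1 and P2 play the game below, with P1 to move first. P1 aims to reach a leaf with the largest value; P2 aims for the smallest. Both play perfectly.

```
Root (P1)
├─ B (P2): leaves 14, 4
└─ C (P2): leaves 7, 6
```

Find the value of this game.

6

B (P2): min(14, 4) = 4
C (P2): min(7, 6) = 6
Root (P1): max(4, 6) = 6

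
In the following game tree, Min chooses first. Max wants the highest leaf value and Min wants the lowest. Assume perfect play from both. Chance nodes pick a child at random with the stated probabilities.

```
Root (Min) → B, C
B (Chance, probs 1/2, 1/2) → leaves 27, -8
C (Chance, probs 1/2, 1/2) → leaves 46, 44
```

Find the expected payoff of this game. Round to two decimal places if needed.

B (Chance): 1/2·27 + 1/2·-8 = 9.5
C (Chance): 1/2·46 + 1/2·44 = 45
Root (Min): min(9.5, 45) = 9.5

9.5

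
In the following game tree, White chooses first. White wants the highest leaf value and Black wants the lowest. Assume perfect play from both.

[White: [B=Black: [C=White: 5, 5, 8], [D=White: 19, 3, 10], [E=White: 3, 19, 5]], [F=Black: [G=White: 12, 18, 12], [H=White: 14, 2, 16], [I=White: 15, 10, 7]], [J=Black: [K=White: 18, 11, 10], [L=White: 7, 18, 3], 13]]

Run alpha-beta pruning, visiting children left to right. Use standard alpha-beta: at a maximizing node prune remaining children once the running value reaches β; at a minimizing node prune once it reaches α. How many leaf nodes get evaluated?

21

C [α=-∞,β=+∞]: v=8
D [α=-∞,β=8]: v=19 after child 1 ≥ β → β-cutoff, skip 2
E [α=-∞,β=8]: v=19 after child 2 ≥ β → β-cutoff, skip 1
B [α=-∞,β=+∞]: v=8
G [α=8,β=+∞]: v=18
H [α=8,β=18]: v=16
I [α=8,β=16]: v=15
F [α=8,β=+∞]: v=15
K [α=15,β=+∞]: v=18
L [α=15,β=18]: v=18 after child 2 ≥ β → β-cutoff, skip 1
J [α=15,β=+∞]: v=13
Root [α=-∞,β=+∞]: v=15
Leaves evaluated: 21 of 25.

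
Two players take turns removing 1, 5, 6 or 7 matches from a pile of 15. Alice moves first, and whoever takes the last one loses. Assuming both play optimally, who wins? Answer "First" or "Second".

i:   0  1  2  3  4  5  6  7  8  9 10 11 12 13 14 15
     W  L  W  L  W  L  W  W  W  W  W  W  W  L  W  L
Position 15 is L, so the second player wins.

Second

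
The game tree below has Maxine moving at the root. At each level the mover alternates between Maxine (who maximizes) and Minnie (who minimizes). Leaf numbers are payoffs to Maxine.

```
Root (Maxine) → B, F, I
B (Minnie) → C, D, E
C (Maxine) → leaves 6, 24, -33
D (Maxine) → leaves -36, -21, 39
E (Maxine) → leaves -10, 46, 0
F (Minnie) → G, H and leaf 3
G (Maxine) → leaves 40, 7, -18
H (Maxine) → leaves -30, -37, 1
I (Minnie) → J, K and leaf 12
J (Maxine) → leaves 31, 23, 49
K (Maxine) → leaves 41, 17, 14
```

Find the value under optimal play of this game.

C (Maxine): max(6, 24, -33) = 24
D (Maxine): max(-36, -21, 39) = 39
E (Maxine): max(-10, 46, 0) = 46
B (Minnie): min(24, 39, 46) = 24
G (Maxine): max(40, 7, -18) = 40
H (Maxine): max(-30, -37, 1) = 1
F (Minnie): min(40, 1, 3) = 1
J (Maxine): max(31, 23, 49) = 49
K (Maxine): max(41, 17, 14) = 41
I (Minnie): min(49, 41, 12) = 12
Root (Maxine): max(24, 1, 12) = 24

24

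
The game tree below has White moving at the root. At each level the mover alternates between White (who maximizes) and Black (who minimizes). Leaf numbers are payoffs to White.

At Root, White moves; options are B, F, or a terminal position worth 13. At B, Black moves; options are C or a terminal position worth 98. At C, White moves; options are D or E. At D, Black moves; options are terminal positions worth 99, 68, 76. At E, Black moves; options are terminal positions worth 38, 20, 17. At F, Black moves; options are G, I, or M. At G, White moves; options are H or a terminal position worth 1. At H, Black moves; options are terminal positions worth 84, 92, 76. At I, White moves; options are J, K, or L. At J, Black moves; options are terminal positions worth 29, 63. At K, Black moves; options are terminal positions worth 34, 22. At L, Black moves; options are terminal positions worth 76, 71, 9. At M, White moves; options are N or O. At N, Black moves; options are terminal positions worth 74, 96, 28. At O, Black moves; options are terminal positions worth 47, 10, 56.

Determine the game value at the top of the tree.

D (Black): min(99, 68, 76) = 68
E (Black): min(38, 20, 17) = 17
C (White): max(68, 17) = 68
B (Black): min(68, 98) = 68
H (Black): min(84, 92, 76) = 76
G (White): max(76, 1) = 76
J (Black): min(29, 63) = 29
K (Black): min(34, 22) = 22
L (Black): min(76, 71, 9) = 9
I (White): max(29, 22, 9) = 29
N (Black): min(74, 96, 28) = 28
O (Black): min(47, 10, 56) = 10
M (White): max(28, 10) = 28
F (Black): min(76, 29, 28) = 28
Root (White): max(68, 28, 13) = 68

68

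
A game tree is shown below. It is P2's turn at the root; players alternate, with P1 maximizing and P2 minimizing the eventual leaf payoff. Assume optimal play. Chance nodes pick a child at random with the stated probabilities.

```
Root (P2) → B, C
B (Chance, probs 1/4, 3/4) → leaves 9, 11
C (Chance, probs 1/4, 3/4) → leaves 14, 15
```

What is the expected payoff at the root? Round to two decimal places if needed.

10.5

B (Chance): 1/4·9 + 3/4·11 = 10.5
C (Chance): 1/4·14 + 3/4·15 = 14.75
Root (P2): min(10.5, 14.75) = 10.5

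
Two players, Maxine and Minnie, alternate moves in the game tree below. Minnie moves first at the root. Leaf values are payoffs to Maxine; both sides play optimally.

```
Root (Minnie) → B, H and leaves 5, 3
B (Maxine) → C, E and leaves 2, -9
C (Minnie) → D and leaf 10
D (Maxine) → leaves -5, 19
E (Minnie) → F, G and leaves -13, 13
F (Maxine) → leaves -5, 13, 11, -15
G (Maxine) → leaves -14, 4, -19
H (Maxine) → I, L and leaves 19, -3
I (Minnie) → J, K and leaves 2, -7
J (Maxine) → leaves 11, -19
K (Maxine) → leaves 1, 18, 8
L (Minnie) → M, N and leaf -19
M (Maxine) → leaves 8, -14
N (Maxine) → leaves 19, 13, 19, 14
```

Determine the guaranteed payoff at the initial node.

3

D (Maxine): max(-5, 19) = 19
C (Minnie): min(19, 10) = 10
F (Maxine): max(-5, 13, 11, -15) = 13
G (Maxine): max(-14, 4, -19) = 4
E (Minnie): min(13, 4, -13, 13) = -13
B (Maxine): max(10, -13, 2, -9) = 10
J (Maxine): max(11, -19) = 11
K (Maxine): max(1, 18, 8) = 18
I (Minnie): min(11, 18, 2, -7) = -7
M (Maxine): max(8, -14) = 8
N (Maxine): max(19, 13, 19, 14) = 19
L (Minnie): min(8, 19, -19) = -19
H (Maxine): max(-7, -19, 19, -3) = 19
Root (Minnie): min(10, 19, 5, 3) = 3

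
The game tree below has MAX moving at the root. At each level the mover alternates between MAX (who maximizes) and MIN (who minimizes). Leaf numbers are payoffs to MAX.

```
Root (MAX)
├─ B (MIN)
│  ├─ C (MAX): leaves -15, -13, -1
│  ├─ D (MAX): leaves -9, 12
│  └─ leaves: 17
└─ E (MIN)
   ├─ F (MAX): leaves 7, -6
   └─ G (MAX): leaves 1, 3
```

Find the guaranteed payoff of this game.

C (MAX): max(-15, -13, -1) = -1
D (MAX): max(-9, 12) = 12
B (MIN): min(-1, 12, 17) = -1
F (MAX): max(7, -6) = 7
G (MAX): max(1, 3) = 3
E (MIN): min(7, 3) = 3
Root (MAX): max(-1, 3) = 3

3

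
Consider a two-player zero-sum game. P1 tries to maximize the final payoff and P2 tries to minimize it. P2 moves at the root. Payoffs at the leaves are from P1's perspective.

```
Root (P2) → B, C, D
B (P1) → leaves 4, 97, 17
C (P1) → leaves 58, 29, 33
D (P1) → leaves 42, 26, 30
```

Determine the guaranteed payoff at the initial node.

B (P1): max(4, 97, 17) = 97
C (P1): max(58, 29, 33) = 58
D (P1): max(42, 26, 30) = 42
Root (P2): min(97, 58, 42) = 42

42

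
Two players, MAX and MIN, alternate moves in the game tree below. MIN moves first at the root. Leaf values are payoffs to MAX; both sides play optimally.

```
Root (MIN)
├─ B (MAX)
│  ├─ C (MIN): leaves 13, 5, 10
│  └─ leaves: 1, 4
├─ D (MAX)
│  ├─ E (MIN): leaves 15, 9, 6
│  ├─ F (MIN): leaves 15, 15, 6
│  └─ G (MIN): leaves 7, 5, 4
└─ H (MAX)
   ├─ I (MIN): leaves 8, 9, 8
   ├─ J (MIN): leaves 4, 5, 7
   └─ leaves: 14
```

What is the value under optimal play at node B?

C: min(13, 5, 10) = 5
B: max(5, 1, 4) = 5

5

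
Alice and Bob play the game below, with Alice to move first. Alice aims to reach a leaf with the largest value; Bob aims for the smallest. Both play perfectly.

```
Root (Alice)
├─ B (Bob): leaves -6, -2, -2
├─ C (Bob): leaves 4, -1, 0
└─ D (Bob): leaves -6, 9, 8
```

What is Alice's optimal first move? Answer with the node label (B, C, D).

B (Bob): min(-6, -2, -2) = -6
C (Bob): min(4, -1, 0) = -1
D (Bob): min(-6, 9, 8) = -6
Root (Alice): max(-6, -1, -6) = -1
Alice picks the child with the highest value: C (value -1).

C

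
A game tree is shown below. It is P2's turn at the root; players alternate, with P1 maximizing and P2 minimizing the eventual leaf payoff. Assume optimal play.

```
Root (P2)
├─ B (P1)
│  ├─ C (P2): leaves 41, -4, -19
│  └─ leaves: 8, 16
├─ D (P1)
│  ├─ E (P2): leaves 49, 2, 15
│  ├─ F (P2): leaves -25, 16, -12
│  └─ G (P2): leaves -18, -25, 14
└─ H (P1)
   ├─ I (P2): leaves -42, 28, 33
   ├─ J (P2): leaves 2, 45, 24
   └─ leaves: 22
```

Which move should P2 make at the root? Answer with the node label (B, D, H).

D

C (P2): min(41, -4, -19) = -19
B (P1): max(-19, 8, 16) = 16
E (P2): min(49, 2, 15) = 2
F (P2): min(-25, 16, -12) = -25
G (P2): min(-18, -25, 14) = -25
D (P1): max(2, -25, -25) = 2
I (P2): min(-42, 28, 33) = -42
J (P2): min(2, 45, 24) = 2
H (P1): max(-42, 2, 22) = 22
Root (P2): min(16, 2, 22) = 2
P2 picks the child with the lowest value: D (value 2).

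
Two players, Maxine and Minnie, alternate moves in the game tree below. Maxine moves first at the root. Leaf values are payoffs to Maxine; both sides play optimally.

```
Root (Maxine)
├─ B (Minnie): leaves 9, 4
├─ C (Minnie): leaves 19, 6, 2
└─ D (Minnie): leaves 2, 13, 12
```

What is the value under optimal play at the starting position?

4

B (Minnie): min(9, 4) = 4
C (Minnie): min(19, 6, 2) = 2
D (Minnie): min(2, 13, 12) = 2
Root (Maxine): max(4, 2, 2) = 4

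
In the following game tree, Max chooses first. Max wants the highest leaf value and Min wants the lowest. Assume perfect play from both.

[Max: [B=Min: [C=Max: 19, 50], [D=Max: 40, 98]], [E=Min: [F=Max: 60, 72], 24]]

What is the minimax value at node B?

50

C: max(19, 50) = 50
D: max(40, 98) = 98
B: min(50, 98) = 50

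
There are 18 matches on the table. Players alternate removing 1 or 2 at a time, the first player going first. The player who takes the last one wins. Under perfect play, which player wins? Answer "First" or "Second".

i:   0  1  2  3  4  5  6  7  8  9 10 11 12 13 14 15 16 17 18
     L  W  W  L  W  W  L  W  W  L  W  W  L  W  W  L  W  W  L
Position 18 is L, so the second player wins.

Second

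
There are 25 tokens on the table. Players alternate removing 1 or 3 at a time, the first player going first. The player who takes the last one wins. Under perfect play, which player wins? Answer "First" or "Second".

First

Compute winning (W) and losing (L) positions by backward induction:
i:   0  1  2  3  4  5  6  7  8  9 10 11 12 13 14 15 16 17 18 19 20 21 22 23 24 25
     L  W  L  W  L  W  L  W  L  W  L  W  L  W  L  W  L  W  L  W  L  W  L  W  L  W
Position 25 is W, so the first player wins.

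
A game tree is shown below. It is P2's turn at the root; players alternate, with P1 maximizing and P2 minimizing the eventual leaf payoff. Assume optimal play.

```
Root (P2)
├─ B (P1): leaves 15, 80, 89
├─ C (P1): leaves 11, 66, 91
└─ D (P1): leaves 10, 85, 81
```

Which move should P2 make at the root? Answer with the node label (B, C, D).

D

B (P1): max(15, 80, 89) = 89
C (P1): max(11, 66, 91) = 91
D (P1): max(10, 85, 81) = 85
Root (P2): min(89, 91, 85) = 85
P2 picks the child with the lowest value: D (value 85).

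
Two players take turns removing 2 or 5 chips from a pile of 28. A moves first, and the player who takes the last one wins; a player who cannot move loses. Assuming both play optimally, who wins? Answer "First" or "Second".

Mark each pile size as W (mover wins) or L (mover loses):
i:   0  1  2  3  4  5  6  7  8  9 10 11 12 13 14 15 16 17 18 19 20 21 22 23 24 25 26 27 28
     L  L  W  W  L  W  W  L  L  W  W  L  W  W  L  L  W  W  L  W  W  L  L  W  W  L  W  W  L
Position 28 is L, so the second player wins.

Second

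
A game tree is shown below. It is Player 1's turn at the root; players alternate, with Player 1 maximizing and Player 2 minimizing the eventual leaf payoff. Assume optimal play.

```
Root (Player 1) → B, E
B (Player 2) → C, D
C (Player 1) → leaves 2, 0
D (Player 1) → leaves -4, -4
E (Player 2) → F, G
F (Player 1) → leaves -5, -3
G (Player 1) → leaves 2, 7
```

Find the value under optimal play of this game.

-3

C (Player 1): max(2, 0) = 2
D (Player 1): max(-4, -4) = -4
B (Player 2): min(2, -4) = -4
F (Player 1): max(-5, -3) = -3
G (Player 1): max(2, 7) = 7
E (Player 2): min(-3, 7) = -3
Root (Player 1): max(-4, -3) = -3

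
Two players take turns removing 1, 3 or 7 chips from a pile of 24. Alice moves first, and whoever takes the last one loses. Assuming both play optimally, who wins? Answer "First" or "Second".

First

Positions where the player to move wins (W) vs loses (L):
i:   0  1  2  3  4  5  6  7  8  9 10 11 12 13 14 15 16 17 18 19 20 21 22 23 24
     W  L  W  L  W  L  W  L  W  L  W  L  W  L  W  L  W  L  W  L  W  L  W  L  W
Position 24 is W, so the first player wins.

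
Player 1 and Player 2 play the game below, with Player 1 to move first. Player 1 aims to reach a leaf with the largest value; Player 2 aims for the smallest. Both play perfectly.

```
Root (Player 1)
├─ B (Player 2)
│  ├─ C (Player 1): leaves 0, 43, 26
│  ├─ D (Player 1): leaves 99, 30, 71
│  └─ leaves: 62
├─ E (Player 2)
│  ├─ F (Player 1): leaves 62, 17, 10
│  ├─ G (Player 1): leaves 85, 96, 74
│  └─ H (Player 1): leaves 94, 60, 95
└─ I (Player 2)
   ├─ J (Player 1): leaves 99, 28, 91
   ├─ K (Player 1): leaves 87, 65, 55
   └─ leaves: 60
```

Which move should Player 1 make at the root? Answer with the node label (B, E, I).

C (Player 1): max(0, 43, 26) = 43
D (Player 1): max(99, 30, 71) = 99
B (Player 2): min(43, 99, 62) = 43
F (Player 1): max(62, 17, 10) = 62
G (Player 1): max(85, 96, 74) = 96
H (Player 1): max(94, 60, 95) = 95
E (Player 2): min(62, 96, 95) = 62
J (Player 1): max(99, 28, 91) = 99
K (Player 1): max(87, 65, 55) = 87
I (Player 2): min(99, 87, 60) = 60
Root (Player 1): max(43, 62, 60) = 62
Player 1 picks the child with the highest value: E (value 62).

E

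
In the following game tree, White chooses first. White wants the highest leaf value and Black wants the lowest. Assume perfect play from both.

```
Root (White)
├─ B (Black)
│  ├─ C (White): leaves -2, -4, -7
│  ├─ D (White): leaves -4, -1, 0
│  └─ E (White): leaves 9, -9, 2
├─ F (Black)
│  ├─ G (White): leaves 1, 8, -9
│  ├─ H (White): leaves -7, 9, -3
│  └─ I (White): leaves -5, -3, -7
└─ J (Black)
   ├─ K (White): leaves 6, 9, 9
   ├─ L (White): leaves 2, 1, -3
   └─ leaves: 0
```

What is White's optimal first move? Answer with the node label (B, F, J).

J

C (White): max(-2, -4, -7) = -2
D (White): max(-4, -1, 0) = 0
E (White): max(9, -9, 2) = 9
B (Black): min(-2, 0, 9) = -2
G (White): max(1, 8, -9) = 8
H (White): max(-7, 9, -3) = 9
I (White): max(-5, -3, -7) = -3
F (Black): min(8, 9, -3) = -3
K (White): max(6, 9, 9) = 9
L (White): max(2, 1, -3) = 2
J (Black): min(9, 2, 0) = 0
Root (White): max(-2, -3, 0) = 0
White picks the child with the highest value: J (value 0).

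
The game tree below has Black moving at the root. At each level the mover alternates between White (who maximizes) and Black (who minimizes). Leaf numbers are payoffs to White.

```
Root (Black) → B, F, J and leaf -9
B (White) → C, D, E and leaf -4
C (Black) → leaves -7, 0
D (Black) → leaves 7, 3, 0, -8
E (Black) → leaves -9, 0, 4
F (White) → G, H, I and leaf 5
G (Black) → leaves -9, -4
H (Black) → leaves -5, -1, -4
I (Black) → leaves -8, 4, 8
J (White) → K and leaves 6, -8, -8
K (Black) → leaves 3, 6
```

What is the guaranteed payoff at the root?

-9

C (Black): min(-7, 0) = -7
D (Black): min(7, 3, 0, -8) = -8
E (Black): min(-9, 0, 4) = -9
B (White): max(-7, -8, -9, -4) = -4
G (Black): min(-9, -4) = -9
H (Black): min(-5, -1, -4) = -5
I (Black): min(-8, 4, 8) = -8
F (White): max(-9, -5, -8, 5) = 5
K (Black): min(3, 6) = 3
J (White): max(3, 6, -8, -8) = 6
Root (Black): min(-4, 5, 6, -9) = -9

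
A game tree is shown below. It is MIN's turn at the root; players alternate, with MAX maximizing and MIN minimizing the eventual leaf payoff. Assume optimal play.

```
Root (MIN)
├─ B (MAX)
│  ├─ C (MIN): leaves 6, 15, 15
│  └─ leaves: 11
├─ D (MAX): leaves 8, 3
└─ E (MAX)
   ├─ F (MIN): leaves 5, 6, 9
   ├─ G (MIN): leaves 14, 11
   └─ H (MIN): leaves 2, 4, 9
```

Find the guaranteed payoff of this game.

8

C (MIN): min(6, 15, 15) = 6
B (MAX): max(6, 11) = 11
D (MAX): max(8, 3) = 8
F (MIN): min(5, 6, 9) = 5
G (MIN): min(14, 11) = 11
H (MIN): min(2, 4, 9) = 2
E (MAX): max(5, 11, 2) = 11
Root (MIN): min(11, 8, 11) = 8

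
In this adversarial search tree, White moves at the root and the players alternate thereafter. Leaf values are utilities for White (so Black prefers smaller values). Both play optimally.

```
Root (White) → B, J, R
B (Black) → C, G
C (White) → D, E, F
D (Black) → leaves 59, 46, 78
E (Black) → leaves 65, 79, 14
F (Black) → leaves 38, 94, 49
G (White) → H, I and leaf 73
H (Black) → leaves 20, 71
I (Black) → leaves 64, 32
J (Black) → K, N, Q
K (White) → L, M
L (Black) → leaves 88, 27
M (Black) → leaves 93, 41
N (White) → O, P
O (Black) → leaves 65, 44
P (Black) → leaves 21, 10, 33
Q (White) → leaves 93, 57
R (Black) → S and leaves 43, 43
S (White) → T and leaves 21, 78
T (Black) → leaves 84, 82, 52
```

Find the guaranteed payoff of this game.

46

D (Black): min(59, 46, 78) = 46
E (Black): min(65, 79, 14) = 14
F (Black): min(38, 94, 49) = 38
C (White): max(46, 14, 38) = 46
H (Black): min(20, 71) = 20
I (Black): min(64, 32) = 32
G (White): max(20, 32, 73) = 73
B (Black): min(46, 73) = 46
L (Black): min(88, 27) = 27
M (Black): min(93, 41) = 41
K (White): max(27, 41) = 41
O (Black): min(65, 44) = 44
P (Black): min(21, 10, 33) = 10
N (White): max(44, 10) = 44
Q (White): max(93, 57) = 93
J (Black): min(41, 44, 93) = 41
T (Black): min(84, 82, 52) = 52
S (White): max(52, 21, 78) = 78
R (Black): min(78, 43, 43) = 43
Root (White): max(46, 41, 43) = 46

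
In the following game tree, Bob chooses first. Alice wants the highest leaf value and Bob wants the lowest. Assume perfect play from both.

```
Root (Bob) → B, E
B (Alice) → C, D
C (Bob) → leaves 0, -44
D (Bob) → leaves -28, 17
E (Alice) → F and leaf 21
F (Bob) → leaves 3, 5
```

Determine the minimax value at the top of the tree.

-28

C (Bob): min(0, -44) = -44
D (Bob): min(-28, 17) = -28
B (Alice): max(-44, -28) = -28
F (Bob): min(3, 5) = 3
E (Alice): max(3, 21) = 21
Root (Bob): min(-28, 21) = -28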